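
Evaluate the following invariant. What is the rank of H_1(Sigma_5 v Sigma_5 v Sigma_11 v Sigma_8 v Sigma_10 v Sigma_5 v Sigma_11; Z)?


For a wedge X v Y: reduced H_k(X v Y) = H_k(X) + H_k(Y).
Each Sigma_g contributes b_1 = 2g.
b_1 = 10 + 10 + 22 + 16 + 20 + 10 + 22 = 110

110


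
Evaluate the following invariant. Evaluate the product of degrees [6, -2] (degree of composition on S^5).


Degree is multiplicative: deg(composition) = product of degrees.
= (6) * (-2) = -12

-12


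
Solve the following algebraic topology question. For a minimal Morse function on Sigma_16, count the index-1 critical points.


A perfect Morse function has m_k = b_k.
For Sigma_16: b_0=1, b_1=2g=32, b_2=1.
Saddles m_1 = 2g = 32

32


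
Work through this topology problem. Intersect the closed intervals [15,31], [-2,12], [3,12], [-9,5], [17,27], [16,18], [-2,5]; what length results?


Intersection = [max(a_i), min(b_i)] = [17, 5].
Since 17 > 5, the intersection is empty.
Length = 0

0


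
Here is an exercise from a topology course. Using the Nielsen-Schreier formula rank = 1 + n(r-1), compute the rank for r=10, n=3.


Nielsen-Schreier: an index-n subgroup of F_r is free of rank 1 + n(r-1).
Equivalently: chi(cover) = n*chi(base); chi(vee_r S^1) = 1 - 10 = -9.
chi(E) = 3*(-9) = -27; rank = 1 - chi(E) = 1 - (-27) = 28.
rank = 1 + 3*(10-1) = 1 + 27 = 28

28


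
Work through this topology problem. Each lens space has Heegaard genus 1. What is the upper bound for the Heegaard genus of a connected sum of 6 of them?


Heegaard genus satisfies g(A#B) <= g(A) + g(B).
Each lens space has g = 1.
Upper bound: 6 * 1 = 6

6


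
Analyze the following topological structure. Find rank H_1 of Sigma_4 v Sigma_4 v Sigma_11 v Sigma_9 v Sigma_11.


For a wedge X v Y: reduced H_k(X v Y) = H_k(X) + H_k(Y).
Each Sigma_g contributes b_1 = 2g.
b_1 = 8 + 8 + 22 + 18 + 22 = 78

78


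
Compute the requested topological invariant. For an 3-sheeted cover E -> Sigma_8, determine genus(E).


For an n-sheeted cover: chi(E) = n * chi(B).
chi(Sigma_8) = 2 - 2*8 = -14.
chi(E) = 3 * (-14) = -42.
genus(E) = (2 - chi(E))/2 = (2 - (-42))/2 = 44/2 = 22

22


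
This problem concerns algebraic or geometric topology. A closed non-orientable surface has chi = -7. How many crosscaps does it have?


chi = 2 - k for closed non-orientable surfaces with k crosscaps.
-7 = 2 - k
k = 2 - (-7) = 9

9


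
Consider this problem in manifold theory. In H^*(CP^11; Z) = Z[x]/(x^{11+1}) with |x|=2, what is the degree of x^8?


|x| = 2 in H^*(CP^n).
|x^8| = 8 * |x| = 8 * 2 = 16

16


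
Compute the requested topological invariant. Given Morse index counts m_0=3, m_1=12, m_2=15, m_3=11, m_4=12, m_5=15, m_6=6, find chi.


Morse theory: chi(M) = sum_k (-1)^k m_k where m_k = #(index-k critical points).
= (3) + (-12) + (15) + (-11) + (12) + (-15) + (6) = -2

-2


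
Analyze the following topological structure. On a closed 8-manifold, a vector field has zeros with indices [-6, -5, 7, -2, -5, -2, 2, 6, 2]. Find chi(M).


Poincare-Hopf: chi(M) = sum of indices of zeros.
chi = (-6) + (-5) + (7) + (-2) + (-5) + (-2) + (2) + (6) + (2) = -3

-3


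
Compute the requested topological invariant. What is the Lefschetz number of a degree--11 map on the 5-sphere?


On S^5: L(f) = tr(f_0*) + (-1)^5 tr(f_5*) = 1 + (-1)^5 * deg(f).
L(f) = 1 + (-1)^5 * -11 = 1 + 11 = 12

12


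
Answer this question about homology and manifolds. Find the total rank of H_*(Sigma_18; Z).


For Sigma_18: b_0 = 1, b_1 = 2g = 36, b_2 = 1.
Total = 1 + 36 + 1 = 38

38


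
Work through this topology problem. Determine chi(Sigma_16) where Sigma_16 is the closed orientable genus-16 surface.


For a closed orientable surface of genus g: chi = 2 - 2g.
Here g = 16.
chi = 2 - 2*16 = 2 - 32 = -30

-30


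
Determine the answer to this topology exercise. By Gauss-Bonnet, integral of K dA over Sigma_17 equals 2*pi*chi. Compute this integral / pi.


Gauss-Bonnet: integral K dA = 2*pi*chi(M).
chi(Sigma_17) = 2 - 2*17 = -32.
(integral K dA)/pi = 2*chi = 2*(-32) = -64

-64


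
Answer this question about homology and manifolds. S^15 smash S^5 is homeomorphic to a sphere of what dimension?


S^m ^ S^n = S^{m+n}.
k = 15 + 5 = 20

20


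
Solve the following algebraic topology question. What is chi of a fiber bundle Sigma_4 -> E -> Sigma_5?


For a fiber bundle F -> E -> B (with CW structure): chi(E) = chi(B) * chi(F).
chi(Sigma_5) = -8, chi(Sigma_4) = -6.
chi(E) = (-8) * (-6) = 48

48


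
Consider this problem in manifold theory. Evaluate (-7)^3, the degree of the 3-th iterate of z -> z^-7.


deg(f) = -7. Degree is multiplicative: deg(f^3) = (deg f)^3.
deg(f^3) = (-7)^3 = -343

-343


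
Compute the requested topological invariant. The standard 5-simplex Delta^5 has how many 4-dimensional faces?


Delta^5 has 5+1 vertices. A 4-face is a choice of 4+1 vertices.
f_4 = C(5+1, 4+1) = C(6,5) = 6

6


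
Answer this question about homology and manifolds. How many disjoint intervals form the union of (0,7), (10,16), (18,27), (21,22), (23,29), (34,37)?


Sort and merge overlapping open intervals.
Merged: (0,7), (10,16), (18,29), (34,37).
Number of components = 4

4


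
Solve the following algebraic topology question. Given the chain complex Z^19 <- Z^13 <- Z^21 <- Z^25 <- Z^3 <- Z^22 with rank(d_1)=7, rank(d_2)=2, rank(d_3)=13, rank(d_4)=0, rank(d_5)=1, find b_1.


rank H_k = rank(ker d_k) - rank(im d_{k+1}).
rank(ker d_1) = rank(C_1) - rank(d_1) = 13 - 7 = 6.
rank(im d_{1+1}) = 2.
rank H_1 = 6 - 2 = 4

4


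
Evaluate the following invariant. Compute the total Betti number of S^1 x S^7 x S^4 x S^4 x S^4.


Total Betti number is multiplicative under products.
Each S^d (d>=1) has total Betti number 2.
There are 5 sphere factors.
Total = 2^5 = 32

32


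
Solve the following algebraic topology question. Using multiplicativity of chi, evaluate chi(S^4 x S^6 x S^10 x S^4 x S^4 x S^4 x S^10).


chi is multiplicative: chi(X x Y) = chi(X) chi(Y).
Each even-dim sphere has chi = 2. There are 7 factors.
chi = 2^7 = 128

128


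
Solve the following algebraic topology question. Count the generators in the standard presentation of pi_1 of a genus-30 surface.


Standard presentation: pi_1(Sigma_g) = <a_1,b_1,...,a_g,b_g | [a_1,b_1]...[a_g,b_g] = 1>.
Number of generators = 2g = 2*30 = 60

60


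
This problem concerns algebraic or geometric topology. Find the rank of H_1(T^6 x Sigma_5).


pi_1(A x B) = pi_1(A) x pi_1(B); rank of abelianization = b_1.
b_1(T^6) = 6, b_1(Sigma_5) = 2*5 = 10.
b_1(product) = 6 + 10 = 16

16


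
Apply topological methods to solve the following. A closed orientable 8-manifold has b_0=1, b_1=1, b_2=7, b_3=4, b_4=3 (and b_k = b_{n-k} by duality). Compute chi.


By Poincare duality b_k = b_{8-k}, so full Betti numbers: b_0=1, b_1=1, b_2=7, b_3=4, b_4=3, b_5=4, b_6=7, b_7=1, b_8=1.
chi = sum (-1)^k b_k = 9

9


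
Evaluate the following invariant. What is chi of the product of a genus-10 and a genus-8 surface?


chi(Sigma_10) = 2 - 2*10 = -18
chi(Sigma_8) = 2 - 2*8 = -14
chi(product) = (-18) * (-14) = 252

252


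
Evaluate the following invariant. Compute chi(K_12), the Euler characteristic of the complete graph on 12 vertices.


K_12: V = 12, E = C(12,2) = 66.
chi = V - E = 12 - 66 = -54

-54


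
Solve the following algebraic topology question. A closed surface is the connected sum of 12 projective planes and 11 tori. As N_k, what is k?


Since a >= 1, the sum is non-orientable; each T^2 can be replaced by RP^2 # RP^2 (since T^2#RP^2 = 3RP^2).
Total crosscaps k = 12 + 2*11 = 34.
Check via chi: chi = 12*1 + 11*0 - (12+11-1)*2 = -32 = 2 - k = -32. Consistent.

34


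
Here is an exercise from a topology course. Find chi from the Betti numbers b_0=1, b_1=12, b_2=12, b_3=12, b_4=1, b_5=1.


chi = sum_k (-1)^k b_k.
= (1) + (-12) + (12) + (-12) + (1) + (-1)
= -11

-11


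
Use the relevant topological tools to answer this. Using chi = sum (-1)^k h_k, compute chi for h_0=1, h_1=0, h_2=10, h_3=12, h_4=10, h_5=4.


Handles of index k contribute (-1)^k to chi (same as CW cells).
chi = (1) + (0) + (10) + (-12) + (10) + (-4) = 5

5


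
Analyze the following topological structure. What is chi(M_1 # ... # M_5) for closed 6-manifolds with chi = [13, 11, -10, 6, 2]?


For n-manifolds: chi(A#B) = chi(A) + chi(B) - chi(S^6).
chi(S^6) = 1 + (-1)^6 = 2.
chi(#) = (sum chi_i) - (5-1)*chi(S^6) = 22 - 4*2 = 14

14


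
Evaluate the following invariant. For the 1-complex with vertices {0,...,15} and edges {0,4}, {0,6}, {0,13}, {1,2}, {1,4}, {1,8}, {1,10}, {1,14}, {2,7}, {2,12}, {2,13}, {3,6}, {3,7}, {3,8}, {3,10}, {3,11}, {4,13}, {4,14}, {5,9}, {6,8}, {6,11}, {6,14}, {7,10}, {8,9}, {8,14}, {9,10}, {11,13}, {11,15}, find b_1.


b_1 = E - V + (number of components).
E = 28, V = 16, components = 1.
b_1 = 28 - 16 + 1 = 13

13


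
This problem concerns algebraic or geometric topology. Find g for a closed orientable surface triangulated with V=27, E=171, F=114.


chi = V - E + F = 27 - 171 + 114 = -30
For orientable closed surface: chi = 2 - 2g, so g = (2 - chi)/2.
g = (2 - (-30)) / 2 = 32 / 2 = 16

16


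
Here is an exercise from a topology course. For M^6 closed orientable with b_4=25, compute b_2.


Poincare duality for closed orientable n-manifolds: b_k = b_{n-k}.
Here n = 6, so b_2 = b_4 = 25

25


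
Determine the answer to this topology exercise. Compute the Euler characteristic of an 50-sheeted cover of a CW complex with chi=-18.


For a finite covering: chi(E) = (number of sheets) * chi(B).
chi(E) = 50 * (-18) = -900

-900


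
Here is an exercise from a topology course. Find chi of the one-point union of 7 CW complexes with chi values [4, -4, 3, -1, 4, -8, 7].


chi(A v B) = chi(A) + chi(B) - 1 (one point identified).
For 7 spaces: chi = (sum chi_i) - (7 - 1).
sum = 5; chi = 5 - 6 = -1

-1


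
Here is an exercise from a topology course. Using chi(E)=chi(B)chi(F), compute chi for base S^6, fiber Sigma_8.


chi(S^6) = 2 (n even), chi(Sigma_8) = 2 - 2*8 = -14.
chi(E) = 2 * (-14) = -28

-28


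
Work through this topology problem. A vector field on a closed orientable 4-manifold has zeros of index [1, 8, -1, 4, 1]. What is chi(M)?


Poincare-Hopf: chi(M) = sum of indices of zeros.
chi = (1) + (8) + (-1) + (4) + (1) = 13

13


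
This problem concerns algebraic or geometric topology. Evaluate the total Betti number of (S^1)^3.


b_k(T^3) = C(3,k), so the sum over k is sum_k C(3,k) = 2^3.
Total = 2^3 = 8

8


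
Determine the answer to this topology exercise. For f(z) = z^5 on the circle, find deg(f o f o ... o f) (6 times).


deg(f) = 5. Degree is multiplicative: deg(f^6) = (deg f)^6.
deg(f^6) = (5)^6 = 15625

15625


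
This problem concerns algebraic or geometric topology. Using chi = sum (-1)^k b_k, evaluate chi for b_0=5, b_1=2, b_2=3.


chi = sum_k (-1)^k b_k.
= (5) + (-2) + (3)
= 6

6


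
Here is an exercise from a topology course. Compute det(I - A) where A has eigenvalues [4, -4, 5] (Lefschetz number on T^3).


For a torus self-map: L(f) = det(I - A) where A acts on H_1.
L(f) = (1-4) * (1--4) * (1-5) = -3 * 5 * -4 = 60

60


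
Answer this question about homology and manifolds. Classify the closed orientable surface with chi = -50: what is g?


chi = 2 - 2g for closed orientable surfaces.
-50 = 2 - 2g
2g = 2 - (-50) = 52
g = 26

26


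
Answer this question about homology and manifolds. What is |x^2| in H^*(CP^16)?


|x| = 2 in H^*(CP^n).
|x^2| = 2 * |x| = 2 * 2 = 4

4


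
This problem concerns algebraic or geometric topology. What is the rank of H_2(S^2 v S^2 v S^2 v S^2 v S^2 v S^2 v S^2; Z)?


For a wedge of spheres, H_k (k>0) is free on one generator per sphere of dimension k.
Spheres of dimension 2: count = 7.
b_2 = 7

7


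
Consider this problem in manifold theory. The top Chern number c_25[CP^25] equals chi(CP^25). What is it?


For any closed oriented manifold, <e(TM),[M]> = chi(M).
chi(CP^25) = 25+1 = 26

26


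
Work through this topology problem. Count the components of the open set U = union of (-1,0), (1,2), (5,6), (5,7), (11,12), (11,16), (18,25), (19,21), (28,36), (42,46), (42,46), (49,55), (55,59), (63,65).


Sort and merge overlapping open intervals.
Merged: (-1,0), (1,2), (5,7), (11,16), (18,25), (28,36), (42,46), (49,55), (55,59), (63,65).
Number of components = 10

10


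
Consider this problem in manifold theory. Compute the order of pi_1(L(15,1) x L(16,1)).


pi_1(X x Y) = pi_1(X) x pi_1(Y).
pi_1(L(15,1)) = Z/15, pi_1(L(16,1)) = Z/16.
|Z/15 x Z/16| = 15 * 16 = 240

240


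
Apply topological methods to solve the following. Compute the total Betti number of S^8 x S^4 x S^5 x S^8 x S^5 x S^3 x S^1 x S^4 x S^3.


Total Betti number is multiplicative under products.
Each S^d (d>=1) has total Betti number 2.
There are 9 sphere factors.
Total = 2^9 = 512

512


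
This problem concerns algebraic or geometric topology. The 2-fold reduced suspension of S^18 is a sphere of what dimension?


Each suspension raises dimension by 1: Sigma S^n = S^{n+1}.
Sigma^2 S^18 = S^{18+2} = S^20

20


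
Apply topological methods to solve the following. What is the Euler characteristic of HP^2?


HP^2 has one cell in each dimension 0, 4, ..., 4*2 (2+1 cells, all even-dim).
chi = 2 + 1 = 3

3


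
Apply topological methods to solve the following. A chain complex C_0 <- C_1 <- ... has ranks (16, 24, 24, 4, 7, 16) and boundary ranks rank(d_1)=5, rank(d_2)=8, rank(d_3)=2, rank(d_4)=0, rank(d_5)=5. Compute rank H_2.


rank H_k = rank(ker d_k) - rank(im d_{k+1}).
rank(ker d_2) = rank(C_2) - rank(d_2) = 24 - 8 = 16.
rank(im d_{2+1}) = 2.
rank H_2 = 16 - 2 = 14

14


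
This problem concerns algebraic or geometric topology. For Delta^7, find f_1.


Delta^7 has 7+1 vertices. A 1-face is a choice of 1+1 vertices.
f_1 = C(7+1, 1+1) = C(8,2) = 28

28


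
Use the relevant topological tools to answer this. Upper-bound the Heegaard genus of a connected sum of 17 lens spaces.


Heegaard genus satisfies g(A#B) <= g(A) + g(B).
Each lens space has g = 1.
Upper bound: 17 * 1 = 17

17


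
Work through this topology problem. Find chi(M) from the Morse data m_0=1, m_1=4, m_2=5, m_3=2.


Morse theory: chi(M) = sum_k (-1)^k m_k where m_k = #(index-k critical points).
= (1) + (-4) + (5) + (-2) = 0

0


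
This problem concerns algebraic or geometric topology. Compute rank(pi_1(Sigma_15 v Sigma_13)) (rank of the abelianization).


For a wedge: H_1(A v B) = H_1(A) + H_1(B).
b_1(Sigma_15) = 30, b_1(Sigma_13) = 26.
b_1 = 30 + 26 = 56

56


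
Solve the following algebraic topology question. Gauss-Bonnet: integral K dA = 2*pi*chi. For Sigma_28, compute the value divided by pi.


Gauss-Bonnet: integral K dA = 2*pi*chi(M).
chi(Sigma_28) = 2 - 2*28 = -54.
(integral K dA)/pi = 2*chi = 2*(-54) = -108

-108


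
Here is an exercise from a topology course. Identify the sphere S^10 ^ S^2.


S^m ^ S^n = S^{m+n}.
k = 10 + 2 = 12

12


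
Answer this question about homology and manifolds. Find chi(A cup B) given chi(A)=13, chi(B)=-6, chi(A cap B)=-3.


chi(A cup B) = chi(A) + chi(B) - chi(A cap B)
= 13 + (-6) - (-3)
= 10

10


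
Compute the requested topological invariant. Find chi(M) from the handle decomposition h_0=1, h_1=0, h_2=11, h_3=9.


Handles of index k contribute (-1)^k to chi (same as CW cells).
chi = (1) + (0) + (11) + (-9) = 3

3


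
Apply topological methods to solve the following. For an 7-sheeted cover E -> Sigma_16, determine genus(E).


For an n-sheeted cover: chi(E) = n * chi(B).
chi(Sigma_16) = 2 - 2*16 = -30.
chi(E) = 7 * (-30) = -210.
genus(E) = (2 - chi(E))/2 = (2 - (-210))/2 = 212/2 = 106

106


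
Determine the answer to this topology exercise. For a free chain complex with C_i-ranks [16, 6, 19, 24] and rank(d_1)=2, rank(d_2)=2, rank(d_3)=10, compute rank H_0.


rank H_k = rank(ker d_k) - rank(im d_{k+1}).
rank(ker d_0) = rank(C_0) - rank(d_0) = 16 - 0 = 16.
rank(im d_{0+1}) = 2.
rank H_0 = 16 - 2 = 14

14


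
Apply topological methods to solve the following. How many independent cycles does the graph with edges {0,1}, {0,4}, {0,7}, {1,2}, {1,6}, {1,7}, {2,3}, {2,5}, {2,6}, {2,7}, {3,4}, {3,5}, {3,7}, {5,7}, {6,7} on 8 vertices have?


b_1 = E - V + (number of components).
E = 15, V = 8, components = 1.
b_1 = 15 - 8 + 1 = 8

8


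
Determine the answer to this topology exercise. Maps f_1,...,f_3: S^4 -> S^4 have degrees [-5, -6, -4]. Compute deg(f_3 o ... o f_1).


Degree is multiplicative: deg(composition) = product of degrees.
= (-5) * (-6) * (-4) = -120

-120


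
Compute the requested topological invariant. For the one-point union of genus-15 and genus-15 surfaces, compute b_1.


For a wedge: H_1(A v B) = H_1(A) + H_1(B).
b_1(Sigma_15) = 30, b_1(Sigma_15) = 30.
b_1 = 30 + 30 = 60

60


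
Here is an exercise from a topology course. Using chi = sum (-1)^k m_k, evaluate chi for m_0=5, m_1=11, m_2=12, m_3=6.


Morse theory: chi(M) = sum_k (-1)^k m_k where m_k = #(index-k critical points).
= (5) + (-11) + (12) + (-6) = 0

0


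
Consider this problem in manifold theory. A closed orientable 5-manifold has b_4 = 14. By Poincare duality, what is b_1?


Poincare duality for closed orientable n-manifolds: b_k = b_{n-k}.
Here n = 5, so b_1 = b_4 = 14

14


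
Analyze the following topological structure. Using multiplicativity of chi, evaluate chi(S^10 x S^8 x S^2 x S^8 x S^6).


chi is multiplicative: chi(X x Y) = chi(X) chi(Y).
Each even-dim sphere has chi = 2. There are 5 factors.
chi = 2^5 = 32

32


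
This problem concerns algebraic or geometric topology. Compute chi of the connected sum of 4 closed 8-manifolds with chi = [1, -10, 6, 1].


For n-manifolds: chi(A#B) = chi(A) + chi(B) - chi(S^8).
chi(S^8) = 1 + (-1)^8 = 2.
chi(#) = (sum chi_i) - (4-1)*chi(S^8) = -2 - 3*2 = -8

-8


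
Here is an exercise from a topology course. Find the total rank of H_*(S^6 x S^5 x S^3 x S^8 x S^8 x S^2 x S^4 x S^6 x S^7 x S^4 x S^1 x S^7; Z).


Total Betti number is multiplicative under products.
Each S^d (d>=1) has total Betti number 2.
There are 12 sphere factors.
Total = 2^12 = 4096

4096


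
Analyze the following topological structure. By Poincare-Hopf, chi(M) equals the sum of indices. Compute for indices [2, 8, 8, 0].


Poincare-Hopf: chi(M) = sum of indices of zeros.
chi = (2) + (8) + (8) + (0) = 18

18


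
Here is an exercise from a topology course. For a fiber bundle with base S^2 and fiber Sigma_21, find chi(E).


chi(S^2) = 2 (n even), chi(Sigma_21) = 2 - 2*21 = -40.
chi(E) = 2 * (-40) = -80

-80


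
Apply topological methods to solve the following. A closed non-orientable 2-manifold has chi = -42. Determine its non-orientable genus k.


chi = 2 - k for closed non-orientable surfaces with k crosscaps.
-42 = 2 - k
k = 2 - (-42) = 44

44


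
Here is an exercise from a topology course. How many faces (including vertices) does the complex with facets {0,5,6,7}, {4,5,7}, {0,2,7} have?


Each maximal simplex on m vertices has 2^m - 1 nonempty faces.
Take the union (dedupe shared faces).
Total distinct faces = 23

23


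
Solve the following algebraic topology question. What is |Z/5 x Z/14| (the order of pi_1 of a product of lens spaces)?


pi_1(X x Y) = pi_1(X) x pi_1(Y).
pi_1(L(5,1)) = Z/5, pi_1(L(14,1)) = Z/14.
|Z/5 x Z/14| = 5 * 14 = 70

70


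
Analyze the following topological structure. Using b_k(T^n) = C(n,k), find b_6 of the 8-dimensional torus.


By the Kunneth formula, b_k(T^n) = C(n,k).
b_6(T^8) = C(8,6).
C(8,6) = 8!/(6!*2!) = 28

28


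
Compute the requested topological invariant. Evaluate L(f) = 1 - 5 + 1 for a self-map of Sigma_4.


L(f) = tr(f_0*) - tr(f_1*) + tr(f_2*).
= 1 - (5) + (1)
= -3

-3


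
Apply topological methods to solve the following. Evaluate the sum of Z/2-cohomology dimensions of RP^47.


H^k(RP^47; Z/2) = Z/2 for each 0 <= k <= 47.
Total dimension = 47 + 1 = 48

48


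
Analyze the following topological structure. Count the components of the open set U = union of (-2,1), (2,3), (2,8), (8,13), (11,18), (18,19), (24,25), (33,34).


Sort and merge overlapping open intervals.
Merged: (-2,1), (2,8), (8,18), (18,19), (24,25), (33,34).
Number of components = 6

6


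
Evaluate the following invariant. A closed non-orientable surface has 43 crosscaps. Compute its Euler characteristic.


For a non-orientable closed surface with k crosscaps: chi = 2 - k.
Here k = 43.
chi = 2 - 43 = -41

-41


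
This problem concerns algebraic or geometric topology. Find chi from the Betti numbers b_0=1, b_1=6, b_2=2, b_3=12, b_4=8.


chi = sum_k (-1)^k b_k.
= (1) + (-6) + (2) + (-12) + (8)
= -7

-7


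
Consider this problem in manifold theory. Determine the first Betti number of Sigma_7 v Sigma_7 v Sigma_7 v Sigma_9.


For a wedge X v Y: reduced H_k(X v Y) = H_k(X) + H_k(Y).
Each Sigma_g contributes b_1 = 2g.
b_1 = 14 + 14 + 14 + 18 = 60

60


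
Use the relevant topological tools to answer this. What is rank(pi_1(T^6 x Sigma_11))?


pi_1(A x B) = pi_1(A) x pi_1(B); rank of abelianization = b_1.
b_1(T^6) = 6, b_1(Sigma_11) = 2*11 = 22.
b_1(product) = 6 + 22 = 28

28


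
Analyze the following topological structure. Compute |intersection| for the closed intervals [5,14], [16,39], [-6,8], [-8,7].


Intersection = [max(a_i), min(b_i)] = [16, 7].
Since 16 > 7, the intersection is empty.
Length = 0

0


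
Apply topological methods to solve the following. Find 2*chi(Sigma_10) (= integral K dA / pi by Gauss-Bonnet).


Gauss-Bonnet: integral K dA = 2*pi*chi(M).
chi(Sigma_10) = 2 - 2*10 = -18.
(integral K dA)/pi = 2*chi = 2*(-18) = -36

-36


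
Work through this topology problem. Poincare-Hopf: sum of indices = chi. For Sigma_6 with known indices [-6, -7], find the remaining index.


Poincare-Hopf: sum of indices = chi(M).
chi(Sigma_6) = 2 - 2*6 = -10.
Sum of known indices = -13.
x = chi - (sum known) = -10 - (-13) = 3

3


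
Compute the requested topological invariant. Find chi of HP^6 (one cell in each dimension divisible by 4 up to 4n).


HP^6 has one cell in each dimension 0, 4, ..., 4*6 (6+1 cells, all even-dim).
chi = 6 + 1 = 7

7


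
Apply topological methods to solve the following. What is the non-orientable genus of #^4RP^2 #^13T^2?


Since a >= 1, the sum is non-orientable; each T^2 can be replaced by RP^2 # RP^2 (since T^2#RP^2 = 3RP^2).
Total crosscaps k = 4 + 2*13 = 30.
Check via chi: chi = 4*1 + 13*0 - (4+13-1)*2 = -28 = 2 - k = -28. Consistent.

30


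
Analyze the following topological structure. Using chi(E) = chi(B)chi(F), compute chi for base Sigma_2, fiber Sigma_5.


For a fiber bundle F -> E -> B (with CW structure): chi(E) = chi(B) * chi(F).
chi(Sigma_2) = -2, chi(Sigma_5) = -8.
chi(E) = (-2) * (-8) = 16

16


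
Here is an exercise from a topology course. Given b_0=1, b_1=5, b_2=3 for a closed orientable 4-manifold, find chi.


By Poincare duality b_k = b_{4-k}, so full Betti numbers: b_0=1, b_1=5, b_2=3, b_3=5, b_4=1.
chi = sum (-1)^k b_k = -5

-5


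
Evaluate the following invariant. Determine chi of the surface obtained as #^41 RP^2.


For a non-orientable closed surface with k crosscaps: chi = 2 - k.
Here k = 41.
chi = 2 - 41 = -39

-39


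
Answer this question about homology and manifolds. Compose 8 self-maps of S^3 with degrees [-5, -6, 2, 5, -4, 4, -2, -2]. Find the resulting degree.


Degree is multiplicative: deg(composition) = product of degrees.
= (-5) * (-6) * (2) * (5) * (-4) * (4) * (-2) * (-2) = -19200

-19200


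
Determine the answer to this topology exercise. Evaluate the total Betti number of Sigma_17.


For Sigma_17: b_0 = 1, b_1 = 2g = 34, b_2 = 1.
Total = 1 + 34 + 1 = 36

36


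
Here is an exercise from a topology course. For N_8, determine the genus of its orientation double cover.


chi(N_8) = 2 - 8 = -6.
Double cover: chi(Sigma_g) = 2 * chi(N_8) = 2*(-6) = -12.
2 - 2g = -12, so g = (2 - (-12))/2 = 14/2 = 7

7


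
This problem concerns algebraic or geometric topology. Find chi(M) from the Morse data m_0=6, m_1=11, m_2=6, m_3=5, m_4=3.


Morse theory: chi(M) = sum_k (-1)^k m_k where m_k = #(index-k critical points).
= (6) + (-11) + (6) + (-5) + (3) = -1

-1


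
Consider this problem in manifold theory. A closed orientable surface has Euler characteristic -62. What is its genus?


chi = 2 - 2g for closed orientable surfaces.
-62 = 2 - 2g
2g = 2 - (-62) = 64
g = 32

32


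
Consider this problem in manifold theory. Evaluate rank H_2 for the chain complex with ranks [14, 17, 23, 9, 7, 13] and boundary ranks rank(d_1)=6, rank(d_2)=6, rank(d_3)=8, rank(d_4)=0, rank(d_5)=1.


rank H_k = rank(ker d_k) - rank(im d_{k+1}).
rank(ker d_2) = rank(C_2) - rank(d_2) = 23 - 6 = 17.
rank(im d_{2+1}) = 8.
rank H_2 = 17 - 8 = 9

9


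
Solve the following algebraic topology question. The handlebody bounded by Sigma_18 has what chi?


A genus-g handlebody deformation retracts to a wedge of g circles.
chi(vee_g S^1) = 1 - g.
chi(H_18) = 1 - 18 = -17

-17


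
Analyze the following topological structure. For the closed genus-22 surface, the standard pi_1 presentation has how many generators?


Standard presentation: pi_1(Sigma_g) = <a_1,b_1,...,a_g,b_g | [a_1,b_1]...[a_g,b_g] = 1>.
Number of generators = 2g = 2*22 = 44

44


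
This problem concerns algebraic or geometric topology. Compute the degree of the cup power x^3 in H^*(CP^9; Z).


|x| = 2 in H^*(CP^n).
|x^3| = 3 * |x| = 3 * 2 = 6

6


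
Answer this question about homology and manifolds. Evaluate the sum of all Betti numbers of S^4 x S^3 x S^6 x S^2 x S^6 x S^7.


Total Betti number is multiplicative under products.
Each S^d (d>=1) has total Betti number 2.
There are 6 sphere factors.
Total = 2^6 = 64

64


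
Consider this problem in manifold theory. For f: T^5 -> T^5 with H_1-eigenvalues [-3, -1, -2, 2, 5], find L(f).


For a torus self-map: L(f) = det(I - A) where A acts on H_1.
L(f) = (1--3) * (1--1) * (1--2) * (1-2) * (1-5) = 4 * 2 * 3 * -1 * -4 = 96

96


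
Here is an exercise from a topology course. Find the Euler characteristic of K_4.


K_4: V = 4, E = C(4,2) = 6.
chi = V - E = 4 - 6 = -2

-2


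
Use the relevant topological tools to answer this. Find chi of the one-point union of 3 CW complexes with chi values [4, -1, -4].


chi(A v B) = chi(A) + chi(B) - 1 (one point identified).
For 3 spaces: chi = (sum chi_i) - (3 - 1).
sum = -1; chi = -1 - 2 = -3

-3


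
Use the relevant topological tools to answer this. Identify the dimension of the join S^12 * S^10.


Join of spheres: S^m * S^n = S^{m+n+1}.
dim = 12 + 10 + 1 = 23

23


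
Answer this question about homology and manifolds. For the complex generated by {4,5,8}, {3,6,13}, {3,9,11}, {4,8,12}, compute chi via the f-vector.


Enumerate all faces; f-vector: f_0=9, f_1=11, f_2=4.
chi = sum (-1)^k f_k = 2

2


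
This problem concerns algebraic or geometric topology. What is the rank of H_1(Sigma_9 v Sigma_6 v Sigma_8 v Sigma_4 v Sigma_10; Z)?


For a wedge X v Y: reduced H_k(X v Y) = H_k(X) + H_k(Y).
Each Sigma_g contributes b_1 = 2g.
b_1 = 18 + 12 + 16 + 8 + 20 = 74

74


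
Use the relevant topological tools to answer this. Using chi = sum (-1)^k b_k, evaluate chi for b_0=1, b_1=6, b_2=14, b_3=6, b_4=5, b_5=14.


chi = sum_k (-1)^k b_k.
= (1) + (-6) + (14) + (-6) + (5) + (-14)
= -6

-6


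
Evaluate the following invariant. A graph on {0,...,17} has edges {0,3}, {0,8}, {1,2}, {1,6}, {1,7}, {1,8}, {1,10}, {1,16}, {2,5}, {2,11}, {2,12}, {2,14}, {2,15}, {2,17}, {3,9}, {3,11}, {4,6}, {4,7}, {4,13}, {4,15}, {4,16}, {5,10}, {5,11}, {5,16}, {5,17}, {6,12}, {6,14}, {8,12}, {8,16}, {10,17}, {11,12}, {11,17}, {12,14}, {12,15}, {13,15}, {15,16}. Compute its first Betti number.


b_1 = E - V + (number of components).
E = 36, V = 18, components = 1.
b_1 = 36 - 18 + 1 = 19

19


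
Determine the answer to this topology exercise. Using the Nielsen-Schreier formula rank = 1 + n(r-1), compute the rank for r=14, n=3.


Nielsen-Schreier: an index-n subgroup of F_r is free of rank 1 + n(r-1).
Equivalently: chi(cover) = n*chi(base); chi(vee_r S^1) = 1 - 14 = -13.
chi(E) = 3*(-13) = -39; rank = 1 - chi(E) = 1 - (-39) = 40.
rank = 1 + 3*(14-1) = 1 + 39 = 40

40


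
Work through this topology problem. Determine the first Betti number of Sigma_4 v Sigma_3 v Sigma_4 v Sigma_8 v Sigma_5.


For a wedge X v Y: reduced H_k(X v Y) = H_k(X) + H_k(Y).
Each Sigma_g contributes b_1 = 2g.
b_1 = 8 + 6 + 8 + 16 + 10 = 48

48


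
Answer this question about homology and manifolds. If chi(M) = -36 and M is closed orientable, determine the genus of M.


chi = 2 - 2g for closed orientable surfaces.
-36 = 2 - 2g
2g = 2 - (-36) = 38
g = 19

19


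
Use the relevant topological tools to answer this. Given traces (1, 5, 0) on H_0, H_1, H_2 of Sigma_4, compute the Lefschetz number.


L(f) = tr(f_0*) - tr(f_1*) + tr(f_2*).
= 1 - (5) + (0)
= -4

-4


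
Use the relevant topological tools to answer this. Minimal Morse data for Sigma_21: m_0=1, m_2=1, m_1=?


A perfect Morse function has m_k = b_k.
For Sigma_21: b_0=1, b_1=2g=42, b_2=1.
Saddles m_1 = 2g = 42

42


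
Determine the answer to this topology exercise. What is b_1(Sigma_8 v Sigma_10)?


For a wedge: H_1(A v B) = H_1(A) + H_1(B).
b_1(Sigma_8) = 16, b_1(Sigma_10) = 20.
b_1 = 16 + 20 = 36

36


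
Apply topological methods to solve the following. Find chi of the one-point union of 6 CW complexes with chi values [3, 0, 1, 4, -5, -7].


chi(A v B) = chi(A) + chi(B) - 1 (one point identified).
For 6 spaces: chi = (sum chi_i) - (6 - 1).
sum = -4; chi = -4 - 5 = -9

-9


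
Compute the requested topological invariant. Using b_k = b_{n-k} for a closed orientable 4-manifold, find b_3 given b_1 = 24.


Poincare duality for closed orientable n-manifolds: b_k = b_{n-k}.
Here n = 4, so b_3 = b_1 = 24

24


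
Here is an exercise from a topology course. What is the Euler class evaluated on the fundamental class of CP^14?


For any closed oriented manifold, <e(TM),[M]> = chi(M).
chi(CP^14) = 14+1 = 15

15


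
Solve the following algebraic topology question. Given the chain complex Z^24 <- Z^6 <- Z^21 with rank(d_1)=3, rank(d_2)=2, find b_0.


rank H_k = rank(ker d_k) - rank(im d_{k+1}).
rank(ker d_0) = rank(C_0) - rank(d_0) = 24 - 0 = 24.
rank(im d_{0+1}) = 3.
rank H_0 = 24 - 3 = 21

21


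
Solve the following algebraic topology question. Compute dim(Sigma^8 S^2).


Each suspension raises dimension by 1: Sigma S^n = S^{n+1}.
Sigma^8 S^2 = S^{2+8} = S^10

10


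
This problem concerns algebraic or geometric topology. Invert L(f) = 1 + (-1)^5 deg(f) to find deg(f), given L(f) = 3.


L(f) = 1 + (-1)^5 deg(f) on S^5.
3 = 1 + (-1)^5 * deg(f)
(-1)^5 * deg(f) = 2
deg(f) = -2

-2


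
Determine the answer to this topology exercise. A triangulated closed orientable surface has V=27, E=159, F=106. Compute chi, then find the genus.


chi = V - E + F = 27 - 159 + 106 = -26
For orientable closed surface: chi = 2 - 2g, so g = (2 - chi)/2.
g = (2 - (-26)) / 2 = 28 / 2 = 14

14


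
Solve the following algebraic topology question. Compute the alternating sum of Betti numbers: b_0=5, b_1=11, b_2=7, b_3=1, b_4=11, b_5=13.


chi = sum_k (-1)^k b_k.
= (5) + (-11) + (7) + (-1) + (11) + (-13)
= -2

-2


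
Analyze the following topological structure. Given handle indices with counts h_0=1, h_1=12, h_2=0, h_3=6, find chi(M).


Handles of index k contribute (-1)^k to chi (same as CW cells).
chi = (1) + (-12) + (0) + (-6) = -17

-17


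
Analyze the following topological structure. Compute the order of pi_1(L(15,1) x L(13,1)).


pi_1(X x Y) = pi_1(X) x pi_1(Y).
pi_1(L(15,1)) = Z/15, pi_1(L(13,1)) = Z/13.
|Z/15 x Z/13| = 15 * 13 = 195

195


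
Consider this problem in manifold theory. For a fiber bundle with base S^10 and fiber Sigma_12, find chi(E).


chi(S^10) = 2 (n even), chi(Sigma_12) = 2 - 2*12 = -22.
chi(E) = 2 * (-22) = -44

-44


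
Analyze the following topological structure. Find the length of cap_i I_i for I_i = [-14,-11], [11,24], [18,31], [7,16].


Intersection = [max(a_i), min(b_i)] = [18, -11].
Since 18 > -11, the intersection is empty.
Length = 0

0


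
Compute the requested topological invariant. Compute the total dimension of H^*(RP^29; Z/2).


H^k(RP^29; Z/2) = Z/2 for each 0 <= k <= 29.
Total dimension = 29 + 1 = 30

30


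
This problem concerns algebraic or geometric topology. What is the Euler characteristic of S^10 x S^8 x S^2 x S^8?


chi is multiplicative: chi(X x Y) = chi(X) chi(Y).
Each even-dim sphere has chi = 2. There are 4 factors.
chi = 2^4 = 16

16


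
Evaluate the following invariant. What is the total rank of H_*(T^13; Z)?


b_k(T^13) = C(13,k), so the sum over k is sum_k C(13,k) = 2^13.
Total = 2^13 = 8192

8192


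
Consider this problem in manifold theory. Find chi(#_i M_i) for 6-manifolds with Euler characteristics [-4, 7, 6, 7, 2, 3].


For n-manifolds: chi(A#B) = chi(A) + chi(B) - chi(S^6).
chi(S^6) = 1 + (-1)^6 = 2.
chi(#) = (sum chi_i) - (6-1)*chi(S^6) = 21 - 5*2 = 11

11


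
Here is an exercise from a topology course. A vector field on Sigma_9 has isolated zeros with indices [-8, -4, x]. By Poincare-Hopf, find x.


Poincare-Hopf: sum of indices = chi(M).
chi(Sigma_9) = 2 - 2*9 = -16.
Sum of known indices = -12.
x = chi - (sum known) = -16 - (-12) = -4

-4


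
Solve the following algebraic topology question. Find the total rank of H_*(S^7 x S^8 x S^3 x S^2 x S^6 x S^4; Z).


Total Betti number is multiplicative under products.
Each S^d (d>=1) has total Betti number 2.
There are 6 sphere factors.
Total = 2^6 = 64

64


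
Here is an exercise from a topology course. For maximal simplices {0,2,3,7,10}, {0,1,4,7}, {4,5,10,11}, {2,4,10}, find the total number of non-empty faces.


Each maximal simplex on m vertices has 2^m - 1 nonempty faces.
Take the union (dedupe shared faces).
Total distinct faces = 58

58


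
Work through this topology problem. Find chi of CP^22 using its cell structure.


CP^22 has one cell in each even dimension 0, 2, ..., 2*22 (22+1 cells total).
All cells are even-dimensional, so chi = number of cells.
chi = 22 + 1 = 23

23


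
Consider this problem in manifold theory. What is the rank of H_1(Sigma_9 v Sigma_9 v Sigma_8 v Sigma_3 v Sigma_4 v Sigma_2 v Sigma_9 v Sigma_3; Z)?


For a wedge X v Y: reduced H_k(X v Y) = H_k(X) + H_k(Y).
Each Sigma_g contributes b_1 = 2g.
b_1 = 18 + 18 + 16 + 6 + 8 + 4 + 18 + 6 = 94

94


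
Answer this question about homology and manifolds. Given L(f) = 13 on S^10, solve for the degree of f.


L(f) = 1 + (-1)^10 deg(f) on S^10.
13 = 1 + (-1)^10 * deg(f)
(-1)^10 * deg(f) = 12
deg(f) = 12

12


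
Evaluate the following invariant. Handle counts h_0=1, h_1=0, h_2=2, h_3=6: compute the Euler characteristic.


Handles of index k contribute (-1)^k to chi (same as CW cells).
chi = (1) + (0) + (2) + (-6) = -3

-3


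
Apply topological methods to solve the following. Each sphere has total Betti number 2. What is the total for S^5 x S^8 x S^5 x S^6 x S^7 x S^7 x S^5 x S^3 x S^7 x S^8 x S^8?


Total Betti number is multiplicative under products.
Each S^d (d>=1) has total Betti number 2.
There are 11 sphere factors.
Total = 2^11 = 2048

2048


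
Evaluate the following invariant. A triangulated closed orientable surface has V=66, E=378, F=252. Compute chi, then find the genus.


chi = V - E + F = 66 - 378 + 252 = -60
For orientable closed surface: chi = 2 - 2g, so g = (2 - chi)/2.
g = (2 - (-60)) / 2 = 62 / 2 = 31

31


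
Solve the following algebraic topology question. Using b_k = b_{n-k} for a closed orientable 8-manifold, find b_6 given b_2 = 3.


Poincare duality for closed orientable n-manifolds: b_k = b_{n-k}.
Here n = 8, so b_6 = b_2 = 3

3


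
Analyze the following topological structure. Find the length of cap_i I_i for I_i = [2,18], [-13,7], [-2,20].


Intersection = [max(a_i), min(b_i)] = [2, 7].
Length = 7 - 2 = 5

5


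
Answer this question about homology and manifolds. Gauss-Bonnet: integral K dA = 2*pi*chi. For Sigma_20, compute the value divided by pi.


Gauss-Bonnet: integral K dA = 2*pi*chi(M).
chi(Sigma_20) = 2 - 2*20 = -38.
(integral K dA)/pi = 2*chi = 2*(-38) = -76

-76


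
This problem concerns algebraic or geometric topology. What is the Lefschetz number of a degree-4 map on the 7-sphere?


On S^7: L(f) = tr(f_0*) + (-1)^7 tr(f_7*) = 1 + (-1)^7 * deg(f).
L(f) = 1 + (-1)^7 * 4 = 1 + -4 = -3

-3


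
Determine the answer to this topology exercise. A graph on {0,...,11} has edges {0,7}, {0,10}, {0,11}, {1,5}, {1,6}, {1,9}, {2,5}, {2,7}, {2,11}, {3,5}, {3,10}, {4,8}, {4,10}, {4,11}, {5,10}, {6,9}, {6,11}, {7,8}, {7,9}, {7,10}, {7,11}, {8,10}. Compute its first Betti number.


b_1 = E - V + (number of components).
E = 22, V = 12, components = 1.
b_1 = 22 - 12 + 1 = 11

11


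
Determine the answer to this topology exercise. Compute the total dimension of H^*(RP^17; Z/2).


H^k(RP^17; Z/2) = Z/2 for each 0 <= k <= 17.
Total dimension = 17 + 1 = 18

18


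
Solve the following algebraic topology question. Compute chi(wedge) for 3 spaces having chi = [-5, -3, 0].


chi(A v B) = chi(A) + chi(B) - 1 (one point identified).
For 3 spaces: chi = (sum chi_i) - (3 - 1).
sum = -8; chi = -8 - 2 = -10

-10


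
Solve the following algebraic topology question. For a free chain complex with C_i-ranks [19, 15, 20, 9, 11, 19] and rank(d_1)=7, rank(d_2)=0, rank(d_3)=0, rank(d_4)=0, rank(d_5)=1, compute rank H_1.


rank H_k = rank(ker d_k) - rank(im d_{k+1}).
rank(ker d_1) = rank(C_1) - rank(d_1) = 15 - 7 = 8.
rank(im d_{1+1}) = 0.
rank H_1 = 8 - 0 = 8

8


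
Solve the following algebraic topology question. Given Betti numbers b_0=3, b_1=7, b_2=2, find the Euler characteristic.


chi = sum_k (-1)^k b_k.
= (3) + (-7) + (2)
= -2

-2


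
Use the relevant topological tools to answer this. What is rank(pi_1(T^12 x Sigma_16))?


pi_1(A x B) = pi_1(A) x pi_1(B); rank of abelianization = b_1.
b_1(T^12) = 12, b_1(Sigma_16) = 2*16 = 32.
b_1(product) = 12 + 32 = 44

44


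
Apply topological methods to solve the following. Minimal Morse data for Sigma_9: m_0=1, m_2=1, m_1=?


A perfect Morse function has m_k = b_k.
For Sigma_9: b_0=1, b_1=2g=18, b_2=1.
Saddles m_1 = 2g = 18

18


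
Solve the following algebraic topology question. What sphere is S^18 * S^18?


Join of spheres: S^m * S^n = S^{m+n+1}.
dim = 18 + 18 + 1 = 37

37


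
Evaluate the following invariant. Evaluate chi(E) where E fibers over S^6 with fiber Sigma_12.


chi(S^6) = 2 (n even), chi(Sigma_12) = 2 - 2*12 = -22.
chi(E) = 2 * (-22) = -44

-44


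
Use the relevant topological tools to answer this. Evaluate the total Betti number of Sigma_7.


For Sigma_7: b_0 = 1, b_1 = 2g = 14, b_2 = 1.
Total = 1 + 14 + 1 = 16

16


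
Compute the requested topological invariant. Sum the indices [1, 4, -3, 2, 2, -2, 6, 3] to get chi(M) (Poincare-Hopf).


Poincare-Hopf: chi(M) = sum of indices of zeros.
chi = (1) + (4) + (-3) + (2) + (2) + (-2) + (6) + (3) = 13

13


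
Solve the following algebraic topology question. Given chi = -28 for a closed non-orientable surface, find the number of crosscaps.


chi = 2 - k for closed non-orientable surfaces with k crosscaps.
-28 = 2 - k
k = 2 - (-28) = 30

30


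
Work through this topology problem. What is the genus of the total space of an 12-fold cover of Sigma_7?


For an n-sheeted cover: chi(E) = n * chi(B).
chi(Sigma_7) = 2 - 2*7 = -12.
chi(E) = 12 * (-12) = -144.
genus(E) = (2 - chi(E))/2 = (2 - (-144))/2 = 146/2 = 73

73
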